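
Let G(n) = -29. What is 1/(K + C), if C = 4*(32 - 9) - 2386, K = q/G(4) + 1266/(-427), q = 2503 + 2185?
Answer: -12383/30445092 ≈ -0.00040673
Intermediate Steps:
q = 4688
K = -2038490/12383 (K = 4688/(-29) + 1266/(-427) = 4688*(-1/29) + 1266*(-1/427) = -4688/29 - 1266/427 = -2038490/12383 ≈ -164.62)
C = -2294 (C = 4*23 - 2386 = 92 - 2386 = -2294)
1/(K + C) = 1/(-2038490/12383 - 2294) = 1/(-30445092/12383) = -12383/30445092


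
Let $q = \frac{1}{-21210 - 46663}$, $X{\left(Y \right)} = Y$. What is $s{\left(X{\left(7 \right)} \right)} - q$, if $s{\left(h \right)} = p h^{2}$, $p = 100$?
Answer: $\frac{332577701}{67873} \approx 4900.0$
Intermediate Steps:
$s{\left(h \right)} = 100 h^{2}$
$q = - \frac{1}{67873}$ ($q = \frac{1}{-67873} = - \frac{1}{67873} \approx -1.4733 \cdot 10^{-5}$)
$s{\left(X{\left(7 \right)} \right)} - q = 100 \cdot 7^{2} - - \frac{1}{67873} = 100 \cdot 49 + \frac{1}{67873} = 4900 + \frac{1}{67873} = \frac{332577701}{67873}$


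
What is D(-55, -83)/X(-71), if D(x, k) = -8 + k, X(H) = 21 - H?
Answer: -91/92 ≈ -0.98913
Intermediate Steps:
D(-55, -83)/X(-71) = (-8 - 83)/(21 - 1*(-71)) = -91/(21 + 71) = -91/92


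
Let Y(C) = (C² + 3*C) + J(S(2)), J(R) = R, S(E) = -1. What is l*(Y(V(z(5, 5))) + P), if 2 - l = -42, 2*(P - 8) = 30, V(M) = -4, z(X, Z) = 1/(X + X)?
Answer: 1144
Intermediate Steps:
z(X, Z) = 1/(2*X)
P = 23 (P = 8 + (½)*30 = 8 + 15 = 23)
l = 44 (l = 2 - 1*(-42) = 2 + 42 = 44)
Y(C) = -1 + C² + 3*C (Y(C) = (C² + 3*C) - 1 = -1 + C² + 3*C)
l*(Y(V(z(5, 5))) + P) = 44*((-1 + (-4)² + 3*(-4)) + 23) = 44*((-1 + 16 - 12) + 23) = 44*(3 + 23) = 44*26 = 1144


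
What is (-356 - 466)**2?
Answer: 675684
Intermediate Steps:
(-356 - 466)**2 = (-822)**2 = 675684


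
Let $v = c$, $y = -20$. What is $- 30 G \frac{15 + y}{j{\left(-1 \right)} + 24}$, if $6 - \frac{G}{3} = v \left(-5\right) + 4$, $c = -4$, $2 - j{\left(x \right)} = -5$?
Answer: $- \frac{8100}{31} \approx -261.29$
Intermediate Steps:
$j{\left(x \right)} = 7$ ($j{\left(x \right)} = 2 - -5 = 2 + 5 = 7$)
$v = -4$
$G = -54$ ($G = 18 - 3 \left(\left(-4\right) \left(-5\right) + 4\right) = 18 - 3 \left(20 + 4\right) = 18 - 72 = -54$)
$- 30 G \frac{15 + y}{j{\left(-1 \right)} + 24} = \left(-30\right) \left(-54\right) \frac{15 - 20}{7 + 24} = 1620 \left(- \frac{5}{31}\right) = - \frac{8100}{31}$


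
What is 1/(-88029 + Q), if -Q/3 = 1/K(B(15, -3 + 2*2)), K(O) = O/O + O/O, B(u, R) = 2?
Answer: -2/176061 ≈ -1.1360e-5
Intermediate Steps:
K(O) = 2 (K(O) = 1 + 1 = 2)
Q = -3/2 ≈ -1.5000
1/(-88029 + Q) = 1/(-88029 - 3/2) = 1/(-176061/2) = -2/176061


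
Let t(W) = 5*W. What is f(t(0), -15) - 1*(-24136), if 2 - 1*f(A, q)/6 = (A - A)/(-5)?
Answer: 24148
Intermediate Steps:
f(A, q) = 12 (f(A, q) = 12 - 6*(A - A)/(-5) = 12 - 0*(-1)/5 = 12 - 6*0 = 12 + 0 = 12)
f(t(0), -15) - 1*(-24136) = 12 - 1*(-24136) = 12 + 24136 = 24148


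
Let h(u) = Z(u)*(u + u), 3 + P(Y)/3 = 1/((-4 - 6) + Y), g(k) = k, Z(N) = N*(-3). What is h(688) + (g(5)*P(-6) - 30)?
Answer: -45442239/16 ≈ -2.8401e+6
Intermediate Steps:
Z(N) = -3*N
P(Y) = -9 + 3/(-10 + Y) (P(Y) = -9 + 3/((-4 - 6) + Y) = -9 + 3/(-10 + Y))
h(u) = -6*u**2 (h(u) = (-3*u)*(u + u) = (-3*u)*(2*u) = -6*u**2)
h(688) + (g(5)*P(-6) - 30) = -6*688**2 + (5*(3*(31 - 3*(-6))/(-10 - 6)) - 30) = -6*473344 + (5*(3*(31 + 18)/(-16)) - 30) = -2840064 + (5*(3*(-1/16)*49) - 30) = -2840064 + (5*(-147/16) - 30) = -2840064 + (-735/16 - 30) = -2840064 - 1215/16 = -45442239/16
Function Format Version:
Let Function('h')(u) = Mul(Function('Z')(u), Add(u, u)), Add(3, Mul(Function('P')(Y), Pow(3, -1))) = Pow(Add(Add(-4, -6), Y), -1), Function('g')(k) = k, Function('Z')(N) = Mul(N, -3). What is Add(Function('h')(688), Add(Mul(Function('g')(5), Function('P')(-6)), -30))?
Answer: Rational(-45442239, 16) ≈ -2.8401e+6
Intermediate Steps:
Function('Z')(N) = Mul(-3, N)
Function('P')(Y) = Add(-9, Mul(3, Pow(Add(-10, Y), -1))) (Function('P')(Y) = Add(-9, Mul(3, Pow(Add(Add(-4, -6), Y), -1))) = Add(-9, Mul(3, Pow(Add(-10, Y), -1))))
Function('h')(u) = Mul(-6, Pow(u, 2)) (Function('h')(u) = Mul(Mul(-3, u), Add(u, u)) = Mul(Mul(-3, u), Mul(2, u)) = Mul(-6, Pow(u, 2)))
Add(Function('h')(688), Add(Mul(Function('g')(5), Function('P')(-6)), -30)) = Add(Mul(-6, Pow(688, 2)), Add(Mul(5, Mul(3, Pow(Add(-10, -6), -1), Add(31, Mul(-3, -6)))), -30)) = Add(Mul(-6, 473344), Add(Mul(5, Mul(3, Pow(-16, -1), Add(31, 18))), -30)) = Add(-2840064, Add(Mul(5, Mul(3, Rational(-1, 16), 49)), -30)) = Add(-2840064, Add(Mul(5, Rational(-147, 16)), -30)) = Add(-2840064, Add(Rational(-735, 16), -30)) = Add(-2840064, Rational(-1215, 16)) = Rational(-45442239, 16)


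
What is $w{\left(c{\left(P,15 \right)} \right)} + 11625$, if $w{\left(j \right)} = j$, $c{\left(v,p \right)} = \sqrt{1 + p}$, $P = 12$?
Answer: $11629$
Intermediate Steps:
$w{\left(c{\left(P,15 \right)} \right)} + 11625 = \sqrt{1 + 15} + 11625 = \sqrt{16} + 11625 = 4 + 11625 = 11629$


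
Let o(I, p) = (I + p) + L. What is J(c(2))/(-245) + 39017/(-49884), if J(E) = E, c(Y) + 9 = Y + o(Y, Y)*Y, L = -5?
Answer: -9110209/12221580 ≈ -0.74542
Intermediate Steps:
o(I, p) = -5 + I + p (o(I, p) = (I + p) - 5 = -5 + I + p)
c(Y) = -9 + Y + Y*(-5 + 2*Y) (c(Y) = -9 + (Y + (-5 + Y + Y)*Y) = -9 + (Y + (-5 + 2*Y)*Y) = -9 + (Y + Y*(-5 + 2*Y)) = -9 + Y + Y*(-5 + 2*Y))
J(c(2))/(-245) + 39017/(-49884) = (-9 + 2 + 2*(-5 + 2*2))/(-245) + 39017/(-49884) = (-9 + 2 + 2*(-5 + 4))*(-1/245) + 39017*(-1/49884) = (-9 + 2 + 2*(-1))*(-1/245) - 39017/49884 = (-9 + 2 - 2)*(-1/245) - 39017/49884 = -9*(-1/245) - 39017/49884 = 9/245 - 39017/49884 = -9110209/12221580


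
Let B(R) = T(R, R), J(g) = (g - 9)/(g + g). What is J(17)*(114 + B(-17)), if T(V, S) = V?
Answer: 388/17 ≈ 22.824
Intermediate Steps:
J(g) = (-9 + g)/(2*g) (J(g) = (-9 + g)/((2*g)) = (-9 + g)*(1/(2*g)) = (-9 + g)/(2*g))
B(R) = R
J(17)*(114 + B(-17)) = ((1/2)*(-9 + 17)/17)*(114 - 17) = ((1/2)*(1/17)*8)*97 = (4/17)*97 = 388/17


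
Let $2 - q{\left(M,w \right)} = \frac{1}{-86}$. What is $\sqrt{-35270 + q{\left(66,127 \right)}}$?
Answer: $\frac{i \sqrt{260842042}}{86} \approx 187.8 i$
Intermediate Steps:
$q{\left(M,w \right)} = \frac{173}{86}$ ($q{\left(M,w \right)} = 2 - \frac{1}{-86} = 2 - - \frac{1}{86} = 2 + \frac{1}{86} = \frac{173}{86}$)
$\sqrt{-35270 + q{\left(66,127 \right)}} = \sqrt{-35270 + \frac{173}{86}} = \sqrt{- \frac{3033047}{86}} = \frac{i \sqrt{260842042}}{86}$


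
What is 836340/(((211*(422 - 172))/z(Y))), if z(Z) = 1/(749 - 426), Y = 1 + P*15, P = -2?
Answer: 83634/1703825 ≈ 0.049086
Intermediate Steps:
Y = -29 (Y = 1 - 2*15 = 1 - 30 = -29)
z(Z) = 1/323
836340/(((211*(422 - 172))/z(Y))) = 836340/(((211*(422 - 172))/(1/323))) = 836340/(((211*250)*323)) = 836340/((52750*323)) = 836340/17038250 = 836340*(1/17038250) = 83634/1703825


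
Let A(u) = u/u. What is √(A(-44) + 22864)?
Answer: √22865 ≈ 151.21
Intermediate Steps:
A(u) = 1
√(A(-44) + 22864) = √(1 + 22864) = √22865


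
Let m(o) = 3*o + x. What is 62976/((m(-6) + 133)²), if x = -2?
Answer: 62976/12769 ≈ 4.9319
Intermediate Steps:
m(o) = -2 + 3*o (m(o) = 3*o - 2 = -2 + 3*o)
62976/((m(-6) + 133)²) = 62976/(((-2 + 3*(-6)) + 133)²) = 62976/(((-2 - 18) + 133)²) = 62976/((-20 + 133)²) = 62976/(113²) = 62976/12769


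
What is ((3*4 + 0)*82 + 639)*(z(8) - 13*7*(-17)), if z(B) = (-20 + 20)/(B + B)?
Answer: 2510781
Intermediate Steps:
z(B) = 0 (z(B) = 0/((2*B)) = 0*(1/(2*B)) = 0)
((3*4 + 0)*82 + 639)*(z(8) - 13*7*(-17)) = ((3*4 + 0)*82 + 639)*(0 - 13*7*(-17)) = ((12 + 0)*82 + 639)*(0 - 91*(-17)) = (12*82 + 639)*(0 + 1547) = (984 + 639)*1547 = 1623*1547 = 2510781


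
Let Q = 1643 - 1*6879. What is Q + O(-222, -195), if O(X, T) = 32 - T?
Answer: -5009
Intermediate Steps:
Q = -5236 (Q = 1643 - 6879 = -5236)
Q + O(-222, -195) = -5236 + (32 - 1*(-195)) = -5236 + (32 + 195) = -5236 + 227 = -5009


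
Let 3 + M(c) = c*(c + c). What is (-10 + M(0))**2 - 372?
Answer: -203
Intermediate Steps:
M(c) = -3 + 2*c**2 (M(c) = -3 + c*(c + c) = -3 + c*(2*c) = -3 + 2*c**2)
(-10 + M(0))**2 - 372 = (-10 + (-3 + 2*0**2))**2 - 372 = (-10 + (-3 + 2*0))**2 - 372 = (-10 + (-3 + 0))**2 - 372 = (-10 - 3)**2 - 372 = (-13)**2 - 372 = 169 - 372 = -203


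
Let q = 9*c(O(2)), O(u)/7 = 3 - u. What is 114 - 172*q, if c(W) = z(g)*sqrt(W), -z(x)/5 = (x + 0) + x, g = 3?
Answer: 114 + 46440*sqrt(7) ≈ 1.2298e+5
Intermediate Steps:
z(x) = -10*x (z(x) = -5*((x + 0) + x) = -5*(x + x) = -10*x)
O(u) = 21 - 7*u (O(u) = 7*(3 - u) = 21 - 7*u)
c(W) = -30*sqrt(W) (c(W) = (-10*3)*sqrt(W) = -30*sqrt(W))
q = -270*sqrt(7) (q = 9*(-30*sqrt(21 - 7*2)) = 9*(-30*sqrt(21 - 14)) = 9*(-30*sqrt(7)) = -270*sqrt(7) ≈ -714.35)
114 - 172*q = 114 - (-46440)*sqrt(7) = 114 + 46440*sqrt(7)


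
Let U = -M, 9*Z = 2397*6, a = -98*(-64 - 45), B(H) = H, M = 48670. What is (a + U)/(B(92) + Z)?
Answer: -18994/845 ≈ -22.478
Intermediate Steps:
a = 10682 (a = -98*(-109) = 10682)
Z = 1598 (Z = (2397*6)/9 = (⅑)*14382 = 1598)
U = -48670 (U = -1*48670 = -48670)
(a + U)/(B(92) + Z) = (10682 - 48670)/(92 + 1598) = -37988/1690 = -37988*1/1690 = -18994/845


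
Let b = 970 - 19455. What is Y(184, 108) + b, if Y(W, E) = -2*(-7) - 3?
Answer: -18474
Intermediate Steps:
b = -18485
Y(W, E) = 11 (Y(W, E) = 14 - 3 = 11)
Y(184, 108) + b = 11 - 18485 = -18474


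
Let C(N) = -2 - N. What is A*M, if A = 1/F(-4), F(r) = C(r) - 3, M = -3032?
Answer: 3032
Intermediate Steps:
F(r) = -5 - r (F(r) = (-2 - r) - 3 = -5 - r)
A = -1 (A = 1/(-5 - 1*(-4)) = 1/(-5 + 4) = 1/(-1) = -1)
A*M = -1*(-3032) = 3032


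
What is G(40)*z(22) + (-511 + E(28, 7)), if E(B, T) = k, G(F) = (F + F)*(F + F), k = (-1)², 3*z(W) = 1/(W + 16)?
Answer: -25870/57 ≈ -453.86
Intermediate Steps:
z(W) = 1/(3*(16 + W)) (z(W) = 1/(3*(W + 16)) = 1/(3*(16 + W)))
k = 1
G(F) = 4*F² (G(F) = (2*F)*(2*F) = 4*F²)
E(B, T) = 1
G(40)*z(22) + (-511 + E(28, 7)) = (4*40²)*(1/(3*(16 + 22))) + (-511 + 1) = (4*1600)*((⅓)/38) - 510 = 6400*((⅓)*(1/38)) - 510 = 6400*(1/114) - 510 = 3200/57 - 510 = -25870/57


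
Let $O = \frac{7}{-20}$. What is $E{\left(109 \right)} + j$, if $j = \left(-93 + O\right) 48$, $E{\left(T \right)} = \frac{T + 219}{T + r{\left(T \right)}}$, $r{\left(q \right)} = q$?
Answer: $- \frac{2441216}{545} \approx -4479.3$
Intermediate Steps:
$E{\left(T \right)} = \frac{219 + T}{2 T}$ ($E{\left(T \right)} = \frac{T + 219}{T + T} = \frac{219 + T}{2 T}$)
$O = - \frac{7}{20}$ ($O = 7 \left(- \frac{1}{20}\right) = - \frac{7}{20} \approx -0.35$)
$j = - \frac{22404}{5}$ ($j = \left(-93 - \frac{7}{20}\right) 48 = \left(- \frac{1867}{20}\right) 48 = - \frac{22404}{5} \approx -4480.8$)
$E{\left(109 \right)} + j = \frac{219 + 109}{2 \cdot 109} - \frac{22404}{5} = \frac{1}{2} \cdot \frac{1}{109} \cdot 328 - \frac{22404}{5} = \frac{164}{109} - \frac{22404}{5} = - \frac{2441216}{545}$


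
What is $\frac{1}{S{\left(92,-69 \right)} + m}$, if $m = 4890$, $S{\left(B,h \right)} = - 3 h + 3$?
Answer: $\frac{1}{5100} \approx 0.00019608$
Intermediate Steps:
$S{\left(B,h \right)} = 3 - 3 h$
$\frac{1}{S{\left(92,-69 \right)} + m} = \frac{1}{\left(3 - -207\right) + 4890} = \frac{1}{\left(3 + 207\right) + 4890} = \frac{1}{210 + 4890} = \frac{1}{5100}$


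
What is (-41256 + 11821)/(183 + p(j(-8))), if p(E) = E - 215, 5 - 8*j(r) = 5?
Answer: 29435/32 ≈ 919.84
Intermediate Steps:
j(r) = 0 (j(r) = 5/8 - 1/8*5 = 5/8 - 5/8 = 0)
p(E) = -215 + E
(-41256 + 11821)/(183 + p(j(-8))) = (-41256 + 11821)/(183 + (-215 + 0)) = -29435/(183 - 215) = -29435/(-32) = -29435*(-1/32) = 29435/32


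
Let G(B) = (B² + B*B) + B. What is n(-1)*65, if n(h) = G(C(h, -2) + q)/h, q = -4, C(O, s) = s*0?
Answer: -1820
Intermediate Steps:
C(O, s) = 0
G(B) = B + 2*B² (G(B) = (B² + B²) + B = 2*B² + B = B + 2*B²)
n(h) = 28/h (n(h) = ((0 - 4)*(1 + 2*(0 - 4)))/h = (-4*(1 + 2*(-4)))/h = (-4*(1 - 8))/h = (-4*(-7))/h = 28/h)
n(-1)*65 = (28/(-1))*65 = (28*(-1))*65 = -28*65 = -1820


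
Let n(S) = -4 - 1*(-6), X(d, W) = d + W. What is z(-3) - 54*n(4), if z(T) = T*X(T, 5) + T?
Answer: -117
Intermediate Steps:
X(d, W) = W + d
z(T) = T + T*(5 + T) (z(T) = T*(5 + T) + T = T + T*(5 + T))
n(S) = 2 (n(S) = -4 + 6 = 2)
z(-3) - 54*n(4) = -3*(6 - 3) - 54*2 = -3*3 - 108 = -9 - 108 = -117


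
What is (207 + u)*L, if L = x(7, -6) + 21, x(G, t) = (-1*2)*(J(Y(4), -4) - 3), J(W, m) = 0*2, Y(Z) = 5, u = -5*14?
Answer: 3699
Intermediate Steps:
u = -70
J(W, m) = 0
x(G, t) = 6 (x(G, t) = (-1*2)*(0 - 3) = -2*(-3) = 6)
L = 27 (L = 6 + 21 = 27)
(207 + u)*L = (207 - 70)*27 = 137*27 = 3699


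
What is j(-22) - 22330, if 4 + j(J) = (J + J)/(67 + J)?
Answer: -1005074/45 ≈ -22335.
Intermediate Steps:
j(J) = -4 + 2*J/(67 + J) (j(J) = -4 + (J + J)/(67 + J) = -4 + (2*J)/(67 + J) = -4 + 2*J/(67 + J))
j(-22) - 22330 = 2*(-134 - 1*(-22))/(67 - 22) - 22330 = 2*(-134 + 22)/45 - 22330 = 2*(1/45)*(-112) - 22330 = -224/45 - 22330 = -1005074/45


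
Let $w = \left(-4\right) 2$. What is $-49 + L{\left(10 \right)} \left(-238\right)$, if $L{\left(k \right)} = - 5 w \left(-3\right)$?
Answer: $28511$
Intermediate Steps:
$w = -8$
$L{\left(k \right)} = -120$ ($L{\left(k \right)} = \left(-5\right) \left(-8\right) \left(-3\right) = 40 \left(-3\right) = -120$)
$-49 + L{\left(10 \right)} \left(-238\right) = -49 - -28560 = -49 + 28560 = 28511$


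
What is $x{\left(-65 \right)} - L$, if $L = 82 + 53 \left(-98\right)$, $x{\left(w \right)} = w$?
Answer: $5047$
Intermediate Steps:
$L = -5112$ ($L = 82 - 5194 = -5112$)
$x{\left(-65 \right)} - L = -65 - -5112 = -65 + 5112 = 5047$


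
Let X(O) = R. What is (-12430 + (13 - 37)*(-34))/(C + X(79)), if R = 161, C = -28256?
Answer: 11614/28095 ≈ 0.41338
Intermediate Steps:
X(O) = 161
(-12430 + (13 - 37)*(-34))/(C + X(79)) = (-12430 + (13 - 37)*(-34))/(-28256 + 161) = (-12430 - 24*(-34))/(-28095) = (-12430 + 816)*(-1/28095) = -11614*(-1/28095) = 11614/28095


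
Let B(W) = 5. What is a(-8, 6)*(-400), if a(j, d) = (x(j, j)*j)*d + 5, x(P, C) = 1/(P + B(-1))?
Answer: -8400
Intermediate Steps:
x(P, C) = 1/(5 + P) (x(P, C) = 1/(P + 5) = 1/(5 + P))
a(j, d) = 5 + d*j/(5 + j) (a(j, d) = (j/(5 + j))*d + 5 = d*j/(5 + j) + 5 = 5 + d*j/(5 + j))
a(-8, 6)*(-400) = ((25 + 5*(-8) + 6*(-8))/(5 - 8))*(-400) = ((25 - 40 - 48)/(-3))*(-400) = -⅓*(-63)*(-400) = 21*(-400) = -8400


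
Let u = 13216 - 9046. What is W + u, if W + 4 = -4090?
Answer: 76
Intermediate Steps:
u = 4170
W = -4094 (W = -4 - 4090 = -4094)
W + u = -4094 + 4170 = 76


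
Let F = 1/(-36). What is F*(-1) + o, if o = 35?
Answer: 1261/36 ≈ 35.028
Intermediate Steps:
F = -1/36 ≈ -0.027778
F*(-1) + o = -1/36*(-1) + 35 = 1/36 + 35 = 1261/36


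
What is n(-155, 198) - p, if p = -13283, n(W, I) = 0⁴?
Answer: 13283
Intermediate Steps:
n(W, I) = 0
n(-155, 198) - p = 0 - 1*(-13283) = 0 + 13283 = 13283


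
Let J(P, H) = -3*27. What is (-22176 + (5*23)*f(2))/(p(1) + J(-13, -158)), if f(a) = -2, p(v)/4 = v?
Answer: 22406/77 ≈ 290.99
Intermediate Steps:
p(v) = 4*v
J(P, H) = -81
(-22176 + (5*23)*f(2))/(p(1) + J(-13, -158)) = (-22176 + (5*23)*(-2))/(4*1 - 81) = (-22176 + 115*(-2))/(4 - 81) = (-22176 - 230)/(-77) = -22406*(-1/77) = 22406/77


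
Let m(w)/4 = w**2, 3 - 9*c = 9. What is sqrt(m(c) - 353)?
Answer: I*sqrt(3161)/3 ≈ 18.741*I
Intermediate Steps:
c = -2/3 (c = 1/3 - 1/9*9 = 1/3 - 1 = -2/3 ≈ -0.66667)
m(w) = 4*w**2
sqrt(m(c) - 353) = sqrt(4*(-2/3)**2 - 353) = sqrt(4*(4/9) - 353) = sqrt(16/9 - 353) = sqrt(-3161/9) = I*sqrt(3161)/3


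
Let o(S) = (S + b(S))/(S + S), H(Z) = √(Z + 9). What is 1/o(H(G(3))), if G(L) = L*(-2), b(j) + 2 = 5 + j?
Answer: 4 - 2*√3 ≈ 0.53590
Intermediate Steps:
b(j) = 3 + j (b(j) = -2 + (5 + j) = 3 + j)
G(L) = -2*L
H(Z) = √(9 + Z)
o(S) = (3 + 2*S)/(2*S) (o(S) = (S + (3 + S))/(S + S) = (3 + 2*S)/((2*S)) = (3 + 2*S)*(1/(2*S)) = (3 + 2*S)/(2*S))
1/o(H(G(3))) = 1/((3/2 + √(9 - 2*3))/(√(9 - 2*3))) = 1/((3/2 + √(9 - 6))/(√(9 - 6))) = 1/((3/2 + √3)/(√3)) = 1/((√3/3)*(3/2 + √3)) = 1/(√3*(3/2 + √3)/3) = √3/(3/2 + √3)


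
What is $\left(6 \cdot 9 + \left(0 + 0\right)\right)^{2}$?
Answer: $2916$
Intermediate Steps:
$\left(6 \cdot 9 + \left(0 + 0\right)\right)^{2} = \left(54 + 0\right)^{2} = 54^{2} = 2916$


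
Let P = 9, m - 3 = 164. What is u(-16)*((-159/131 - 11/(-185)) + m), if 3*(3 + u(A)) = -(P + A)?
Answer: -2679514/24235 ≈ -110.56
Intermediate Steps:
m = 167 (m = 3 + 164 = 167)
u(A) = -6 - A/3 (u(A) = -3 + (-(9 + A))/3 = -3 + (-9 - A)/3 = -3 + (-3 - A/3) = -6 - A/3)
u(-16)*((-159/131 - 11/(-185)) + m) = (-6 - ⅓*(-16))*((-159/131 - 11/(-185)) + 167) = (-6 + 16/3)*((-159*1/131 - 11*(-1/185)) + 167) = -2*((-159/131 + 11/185) + 167)/3 = -2*(-27974/24235 + 167)/3 = -⅔*4019271/24235 = -2679514/24235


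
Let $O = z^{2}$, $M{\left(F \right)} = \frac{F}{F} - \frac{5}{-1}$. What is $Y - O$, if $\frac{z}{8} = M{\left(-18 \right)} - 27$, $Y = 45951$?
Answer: $17727$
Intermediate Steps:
$M{\left(F \right)} = 6$ ($M{\left(F \right)} = 1 - -5 = 1 + 5 = 6$)
$z = -168$ ($z = 8 \left(6 - 27\right) = 8 \left(-21\right) = -168$)
$O = 28224$ ($O = \left(-168\right)^{2} = 28224$)
$Y - O = 45951 - 28224 = 17727$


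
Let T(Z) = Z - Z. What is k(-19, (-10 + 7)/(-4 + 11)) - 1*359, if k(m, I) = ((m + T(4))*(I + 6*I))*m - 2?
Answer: -1444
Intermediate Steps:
T(Z) = 0
k(m, I) = -2 + 7*I*m² (k(m, I) = ((m + 0)*(I + 6*I))*m - 2 = (m*(7*I))*m - 2 = (7*I*m)*m - 2 = 7*I*m² - 2 = -2 + 7*I*m²)
k(-19, (-10 + 7)/(-4 + 11)) - 1*359 = (-2 + 7*((-10 + 7)/(-4 + 11))*(-19)²) - 1*359 = (-2 + 7*(-3/7)*361) - 359 = (-2 - 1083) - 359 = -1085 - 359 = -1444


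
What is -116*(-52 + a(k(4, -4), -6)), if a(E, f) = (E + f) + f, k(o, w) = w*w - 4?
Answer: 6032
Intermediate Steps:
k(o, w) = -4 + w**2 (k(o, w) = w**2 - 4 = -4 + w**2)
a(E, f) = E + 2*f
-116*(-52 + a(k(4, -4), -6)) = -116*(-52 + ((-4 + (-4)**2) + 2*(-6))) = -116*(-52 + ((-4 + 16) - 12)) = -116*(-52 + (12 - 12)) = -116*(-52 + 0) = -116*(-52) = 6032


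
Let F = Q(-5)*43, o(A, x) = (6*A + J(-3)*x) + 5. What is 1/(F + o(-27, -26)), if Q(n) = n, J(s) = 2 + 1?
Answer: -1/450 ≈ -0.0022222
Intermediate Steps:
J(s) = 3
o(A, x) = 5 + 3*x + 6*A (o(A, x) = (6*A + 3*x) + 5 = (3*x + 6*A) + 5 = 5 + 3*x + 6*A)
F = -215 (F = -5*43 = -215)
1/(F + o(-27, -26)) = 1/(-215 + (5 + 3*(-26) + 6*(-27))) = 1/(-215 + (5 - 78 - 162)) = 1/(-215 - 235) = 1/(-450) = -1/450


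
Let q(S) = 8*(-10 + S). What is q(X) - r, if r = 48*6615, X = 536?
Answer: -313312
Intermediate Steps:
q(S) = -80 + 8*S
r = 317520
q(X) - r = (-80 + 8*536) - 1*317520 = (-80 + 4288) - 317520 = 4208 - 317520 = -313312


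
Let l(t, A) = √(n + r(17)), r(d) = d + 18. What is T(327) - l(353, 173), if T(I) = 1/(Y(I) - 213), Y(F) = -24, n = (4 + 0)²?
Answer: -1/237 - √51 ≈ -7.1456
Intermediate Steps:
n = 16 (n = 4² = 16)
r(d) = 18 + d
T(I) = -1/237 (T(I) = 1/(-24 - 213) = 1/(-237) = -1/237)
l(t, A) = √51 (l(t, A) = √(16 + (18 + 17)) = √(16 + 35) = √51)
T(327) - l(353, 173) = -1/237 - √51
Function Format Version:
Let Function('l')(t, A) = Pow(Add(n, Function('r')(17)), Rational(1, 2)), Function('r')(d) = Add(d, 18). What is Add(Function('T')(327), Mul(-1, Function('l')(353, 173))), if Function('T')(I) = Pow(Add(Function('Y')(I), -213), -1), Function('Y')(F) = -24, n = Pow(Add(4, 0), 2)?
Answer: Add(Rational(-1, 237), Mul(-1, Pow(51, Rational(1, 2)))) ≈ -7.1456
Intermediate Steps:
n = 16 (n = Pow(4, 2) = 16)
Function('r')(d) = Add(18, d)
Function('T')(I) = Rational(-1, 237) (Function('T')(I) = Pow(Add(-24, -213), -1) = Pow(-237, -1) = Rational(-1, 237))
Function('l')(t, A) = Pow(51, Rational(1, 2)) (Function('l')(t, A) = Pow(Add(16, Add(18, 17)), Rational(1, 2)) = Pow(Add(16, 35), Rational(1, 2)) = Pow(51, Rational(1, 2)))
Add(Function('T')(327), Mul(-1, Function('l')(353, 173))) = Add(Rational(-1, 237), Mul(-1, Pow(51, Rational(1, 2))))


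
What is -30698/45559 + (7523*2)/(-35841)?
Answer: -1785727732/1632880119 ≈ -1.0936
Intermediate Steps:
-30698/45559 + (7523*2)/(-35841) = -30698*1/45559 + 15046*(-1/35841) = -30698/45559 - 15046/35841 = -1785727732/1632880119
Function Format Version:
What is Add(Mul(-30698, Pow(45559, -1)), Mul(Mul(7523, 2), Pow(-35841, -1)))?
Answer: Rational(-1785727732, 1632880119) ≈ -1.0936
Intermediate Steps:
Add(Mul(-30698, Pow(45559, -1)), Mul(Mul(7523, 2), Pow(-35841, -1))) = Add(Mul(-30698, Rational(1, 45559)), Mul(15046, Rational(-1, 35841))) = Add(Rational(-30698, 45559), Rational(-15046, 35841)) = Rational(-1785727732, 1632880119)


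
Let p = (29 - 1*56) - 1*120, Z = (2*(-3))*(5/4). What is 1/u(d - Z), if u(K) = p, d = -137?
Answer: -1/147 ≈ -0.0068027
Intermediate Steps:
Z = -15/2 (Z = -30/4 = -6*5/4 = -15/2 ≈ -7.5000)
p = -147 (p = (29 - 56) - 120 = -27 - 120 = -147)
u(K) = -147
1/u(d - Z) = 1/(-147) = -1/147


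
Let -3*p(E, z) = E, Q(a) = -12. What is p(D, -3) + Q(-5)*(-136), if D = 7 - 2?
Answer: 4891/3 ≈ 1630.3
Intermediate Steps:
D = 5
p(E, z) = -E/3
p(D, -3) + Q(-5)*(-136) = -1/3*5 - 12*(-136) = -5/3 + 1632 = 4891/3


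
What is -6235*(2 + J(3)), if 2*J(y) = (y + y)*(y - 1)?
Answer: -49880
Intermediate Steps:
J(y) = y*(-1 + y) (J(y) = ((y + y)*(y - 1))/2 = ((2*y)*(-1 + y))/2 = (2*y*(-1 + y))/2 = y*(-1 + y))
-6235*(2 + J(3)) = -6235*(2 + 3*(-1 + 3)) = -6235*(2 + 3*2) = -6235*(2 + 6) = -6235*8 = -1247*40 = -49880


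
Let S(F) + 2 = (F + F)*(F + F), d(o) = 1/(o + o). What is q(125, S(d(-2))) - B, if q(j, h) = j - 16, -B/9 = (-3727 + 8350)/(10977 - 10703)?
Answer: 71473/274 ≈ 260.85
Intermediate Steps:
B = -41607/274 (B = -9*(-3727 + 8350)/(10977 - 10703) = -41607/274 ≈ -151.85)
d(o) = 1/(2*o)
S(F) = -2 + 4*F² (S(F) = -2 + (F + F)*(F + F) = -2 + (2*F)*(2*F) = -2 + 4*F²)
q(j, h) = -16 + j
q(125, S(d(-2))) - B = (-16 + 125) - 1*(-41607/274) = 109 + 41607/274 = 71473/274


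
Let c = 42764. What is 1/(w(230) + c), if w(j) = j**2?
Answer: 1/95664 ≈ 1.0453e-5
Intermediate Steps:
1/(w(230) + c) = 1/(230**2 + 42764) = 1/(52900 + 42764) = 1/95664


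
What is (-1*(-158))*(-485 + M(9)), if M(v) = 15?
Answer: -74260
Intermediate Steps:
(-1*(-158))*(-485 + M(9)) = (-1*(-158))*(-485 + 15) = 158*(-470) = -74260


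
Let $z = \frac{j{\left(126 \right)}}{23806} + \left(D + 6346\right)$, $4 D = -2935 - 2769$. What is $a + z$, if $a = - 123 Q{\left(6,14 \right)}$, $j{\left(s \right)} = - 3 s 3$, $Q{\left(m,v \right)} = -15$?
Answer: $\frac{80523228}{11903} \approx 6765.0$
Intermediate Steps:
$D = -1426$ ($D = \frac{-2935 - 2769}{4} = \frac{1}{4} \left(-5704\right) = -1426$)
$j{\left(s \right)} = - 9 s$
$a = 1845$ ($a = \left(-123\right) \left(-15\right) = 1845$)
$z = \frac{58562193}{11903}$ ($z = \frac{\left(-9\right) 126}{23806} + \left(-1426 + 6346\right) = \left(-1134\right) \frac{1}{23806} + 4920 = - \frac{567}{11903} + 4920 = \frac{58562193}{11903} \approx 4920.0$)
$a + z = 1845 + \frac{58562193}{11903} = \frac{80523228}{11903}$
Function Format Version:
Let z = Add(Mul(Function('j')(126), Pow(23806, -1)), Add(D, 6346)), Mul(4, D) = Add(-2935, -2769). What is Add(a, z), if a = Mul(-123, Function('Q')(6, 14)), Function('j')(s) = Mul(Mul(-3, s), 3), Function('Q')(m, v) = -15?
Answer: Rational(80523228, 11903) ≈ 6765.0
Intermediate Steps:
D = -1426 (D = Mul(Rational(1, 4), Add(-2935, -2769)) = Mul(Rational(1, 4), -5704) = -1426)
Function('j')(s) = Mul(-9, s)
a = 1845 (a = Mul(-123, -15) = 1845)
z = Rational(58562193, 11903) (z = Add(Mul(Mul(-9, 126), Pow(23806, -1)), Add(-1426, 6346)) = Add(Mul(-1134, Rational(1, 23806)), 4920) = Add(Rational(-567, 11903), 4920) = Rational(58562193, 11903) ≈ 4920.0)
Add(a, z) = Add(1845, Rational(58562193, 11903)) = Rational(80523228, 11903)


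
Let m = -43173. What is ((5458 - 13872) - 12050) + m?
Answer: -63637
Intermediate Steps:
((5458 - 13872) - 12050) + m = ((5458 - 13872) - 12050) - 43173 = (-8414 - 12050) - 43173 = -20464 - 43173 = -63637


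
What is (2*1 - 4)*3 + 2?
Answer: -4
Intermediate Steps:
(2*1 - 4)*3 + 2 = (2 - 4)*3 + 2 = -2*3 + 2 = -6 + 2 = -4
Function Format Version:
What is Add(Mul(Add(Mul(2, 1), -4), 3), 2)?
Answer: -4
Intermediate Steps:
Add(Mul(Add(Mul(2, 1), -4), 3), 2) = Add(Mul(Add(2, -4), 3), 2) = Add(Mul(-2, 3), 2) = Add(-6, 2) = -4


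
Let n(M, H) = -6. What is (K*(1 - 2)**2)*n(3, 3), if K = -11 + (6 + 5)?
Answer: 0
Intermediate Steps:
K = 0 (K = -11 + 11 = 0)
(K*(1 - 2)**2)*n(3, 3) = (0*(1 - 2)**2)*(-6) = (0*(-1)**2)*(-6) = (0*1)*(-6) = 0*(-6) = 0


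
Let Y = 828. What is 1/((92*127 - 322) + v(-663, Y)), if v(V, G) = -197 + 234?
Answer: 1/11399 ≈ 8.7727e-5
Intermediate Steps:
v(V, G) = 37
1/((92*127 - 322) + v(-663, Y)) = 1/((92*127 - 322) + 37) = 1/((11684 - 322) + 37) = 1/(11362 + 37) = 1/11399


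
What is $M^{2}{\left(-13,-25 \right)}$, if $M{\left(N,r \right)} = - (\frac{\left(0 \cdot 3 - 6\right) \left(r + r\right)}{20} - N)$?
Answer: $784$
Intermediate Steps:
$M{\left(N,r \right)} = N + \frac{3 r}{5}$ ($M{\left(N,r \right)} = - (\left(0 - 6\right) 2 r \frac{1}{20} - N) = - (- 6 \cdot 2 r \frac{1}{20} - N) = - (- 12 r \frac{1}{20} - N) = - (- \frac{3 r}{5} - N) = - (- N - \frac{3 r}{5}) = N + \frac{3 r}{5}$)
$M^{2}{\left(-13,-25 \right)} = \left(-13 + \frac{3}{5} \left(-25\right)\right)^{2} = \left(-13 - 15\right)^{2} = \left(-28\right)^{2} = 784$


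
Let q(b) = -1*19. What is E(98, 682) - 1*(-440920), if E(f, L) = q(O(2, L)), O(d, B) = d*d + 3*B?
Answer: 440901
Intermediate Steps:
O(d, B) = d² + 3*B
q(b) = -19
E(f, L) = -19
E(98, 682) - 1*(-440920) = -19 - 1*(-440920) = -19 + 440920 = 440901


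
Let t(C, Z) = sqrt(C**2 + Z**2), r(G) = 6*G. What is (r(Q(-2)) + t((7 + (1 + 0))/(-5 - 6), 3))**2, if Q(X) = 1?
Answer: (66 + sqrt(1153))**2/121 ≈ 82.572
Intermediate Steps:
(r(Q(-2)) + t((7 + (1 + 0))/(-5 - 6), 3))**2 = (6*1 + sqrt(((7 + (1 + 0))/(-5 - 6))**2 + 3**2))**2 = (6 + sqrt(((7 + 1)/(-11))**2 + 9))**2 = (6 + sqrt((8*(-1/11))**2 + 9))**2 = (6 + sqrt((-8/11)**2 + 9))**2 = (6 + sqrt(64/121 + 9))**2 = (6 + sqrt(1153/121))**2 = (6 + sqrt(1153)/11)**2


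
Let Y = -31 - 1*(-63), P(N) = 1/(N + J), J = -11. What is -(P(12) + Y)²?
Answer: -1089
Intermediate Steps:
P(N) = 1/(-11 + N) (P(N) = 1/(N - 11) = 1/(-11 + N))
Y = 32 (Y = -31 + 63 = 32)
-(P(12) + Y)² = -(1/(-11 + 12) + 32)² = -(1/1 + 32)² = -(1 + 32)² = -1*33² = -1*1089 = -1089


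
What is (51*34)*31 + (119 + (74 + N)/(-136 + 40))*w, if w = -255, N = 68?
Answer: 380579/16 ≈ 23786.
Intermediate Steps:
(51*34)*31 + (119 + (74 + N)/(-136 + 40))*w = (51*34)*31 + (119 + (74 + 68)/(-136 + 40))*(-255) = 1734*31 + (119 + 142/(-96))*(-255) = 53754 + (119 + 142*(-1/96))*(-255) = 53754 + (119 - 71/48)*(-255) = 53754 + (5641/48)*(-255) = 53754 - 479485/16 = 380579/16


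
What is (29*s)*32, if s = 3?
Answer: 2784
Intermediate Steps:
(29*s)*32 = (29*3)*32 = 87*32 = 2784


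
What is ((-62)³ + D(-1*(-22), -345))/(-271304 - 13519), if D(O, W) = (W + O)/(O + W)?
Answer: 238327/284823 ≈ 0.83675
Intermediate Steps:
D(O, W) = 1 (D(O, W) = (O + W)/(O + W) = 1)
((-62)³ + D(-1*(-22), -345))/(-271304 - 13519) = ((-62)³ + 1)/(-271304 - 13519) = (-238328 + 1)/(-284823) = -238327*(-1/284823) = 238327/284823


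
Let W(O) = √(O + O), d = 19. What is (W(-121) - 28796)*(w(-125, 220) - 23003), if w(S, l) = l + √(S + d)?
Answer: (22783 - I*√106)*(28796 - 11*I*√2) ≈ 6.5606e+8 - 6.5089e+5*I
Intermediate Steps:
w(S, l) = l + √(19 + S) (w(S, l) = l + √(S + 19) = l + √(19 + S))
W(O) = √2*√O (W(O) = √(2*O) = √2*√O)
(W(-121) - 28796)*(w(-125, 220) - 23003) = (√2*√(-121) - 28796)*((220 + √(19 - 125)) - 23003) = (√2*(11*I) - 28796)*((220 + √(-106)) - 23003) = (11*I*√2 - 28796)*((220 + I*√106) - 23003) = (-28796 + 11*I*√2)*(-22783 + I*√106)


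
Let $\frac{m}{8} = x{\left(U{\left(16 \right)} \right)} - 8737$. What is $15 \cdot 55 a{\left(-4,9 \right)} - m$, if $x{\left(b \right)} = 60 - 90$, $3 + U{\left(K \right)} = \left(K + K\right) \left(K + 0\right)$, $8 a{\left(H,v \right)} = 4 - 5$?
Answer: $\frac{560263}{8} \approx 70033.0$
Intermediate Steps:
$a{\left(H,v \right)} = - \frac{1}{8}$ ($a{\left(H,v \right)} = \frac{4 - 5}{8} = \frac{1}{8} \left(-1\right) = - \frac{1}{8}$)
$U{\left(K \right)} = -3 + 2 K^{2}$ ($U{\left(K \right)} = -3 + \left(K + K\right) \left(K + 0\right) = -3 + 2 K K = -3 + 2 K^{2}$)
$x{\left(b \right)} = -30$ ($x{\left(b \right)} = 60 - 90 = -30$)
$m = -70136$ ($m = 8 \left(-30 - 8737\right) = 8 \left(-8767\right) = -70136$)
$15 \cdot 55 a{\left(-4,9 \right)} - m = 15 \cdot 55 \left(- \frac{1}{8}\right) - -70136 = 825 \left(- \frac{1}{8}\right) + 70136 = - \frac{825}{8} + 70136 = \frac{560263}{8}$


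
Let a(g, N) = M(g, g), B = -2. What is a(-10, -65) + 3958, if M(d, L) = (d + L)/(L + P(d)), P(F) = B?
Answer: 11879/3 ≈ 3959.7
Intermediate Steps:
P(F) = -2
M(d, L) = (L + d)/(-2 + L) (M(d, L) = (d + L)/(L - 2) = (L + d)/(-2 + L))
a(g, N) = 2*g/(-2 + g) (a(g, N) = (g + g)/(-2 + g) = (2*g)/(-2 + g) = 2*g/(-2 + g))
a(-10, -65) + 3958 = 2*(-10)/(-2 - 10) + 3958 = 2*(-10)/(-12) + 3958 = 2*(-10)*(-1/12) + 3958 = 5/3 + 3958 = 11879/3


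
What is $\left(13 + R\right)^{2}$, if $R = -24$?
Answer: $121$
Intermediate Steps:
$\left(13 + R\right)^{2} = \left(13 - 24\right)^{2} = \left(-11\right)^{2} = 121$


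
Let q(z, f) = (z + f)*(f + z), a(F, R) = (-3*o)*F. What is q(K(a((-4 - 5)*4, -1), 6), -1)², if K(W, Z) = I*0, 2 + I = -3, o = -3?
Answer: 1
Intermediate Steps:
I = -5 (I = -2 - 3 = -5)
a(F, R) = 9*F (a(F, R) = (-3*(-3))*F = 9*F)
K(W, Z) = 0 (K(W, Z) = -5*0 = 0)
q(z, f) = (f + z)² (q(z, f) = (f + z)*(f + z) = (f + z)²)
q(K(a((-4 - 5)*4, -1), 6), -1)² = ((-1 + 0)²)² = ((-1)²)² = 1² = 1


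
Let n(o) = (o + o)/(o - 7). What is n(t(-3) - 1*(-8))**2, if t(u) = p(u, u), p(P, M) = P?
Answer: 25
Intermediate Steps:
t(u) = u
n(o) = 2*o/(-7 + o) (n(o) = (2*o)/(-7 + o) = 2*o/(-7 + o))
n(t(-3) - 1*(-8))**2 = (2*(-3 - 1*(-8))/(-7 + (-3 - 1*(-8))))**2 = (2*(-3 + 8)/(-7 + (-3 + 8)))**2 = (2*5/(-7 + 5))**2 = (2*5/(-2))**2 = (2*5*(-1/2))**2 = (-5)**2 = 25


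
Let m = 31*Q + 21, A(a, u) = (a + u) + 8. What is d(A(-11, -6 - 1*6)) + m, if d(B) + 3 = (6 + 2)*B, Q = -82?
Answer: -2644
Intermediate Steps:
A(a, u) = 8 + a + u
m = -2521 (m = 31*(-82) + 21 = -2542 + 21 = -2521)
d(B) = -3 + 8*B (d(B) = -3 + (6 + 2)*B = -3 + 8*B)
d(A(-11, -6 - 1*6)) + m = (-3 + 8*(8 - 11 + (-6 - 1*6))) - 2521 = (-3 + 8*(8 - 11 + (-6 - 6))) - 2521 = (-3 + 8*(8 - 11 - 12)) - 2521 = (-3 + 8*(-15)) - 2521 = (-3 - 120) - 2521 = -123 - 2521 = -2644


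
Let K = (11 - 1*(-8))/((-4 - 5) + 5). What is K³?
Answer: -6859/64 ≈ -107.17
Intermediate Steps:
K = -19/4 (K = (11 + 8)/(-9 + 5) = 19/(-4) = 19*(-¼) = -19/4 ≈ -4.7500)
K³ = (-19/4)³ = -6859/64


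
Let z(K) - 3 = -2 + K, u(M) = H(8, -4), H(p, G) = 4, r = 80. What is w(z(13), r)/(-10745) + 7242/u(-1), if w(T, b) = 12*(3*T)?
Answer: 5558091/3070 ≈ 1810.5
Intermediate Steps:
u(M) = 4
z(K) = 1 + K (z(K) = 3 + (-2 + K) = 1 + K)
w(T, b) = 36*T
w(z(13), r)/(-10745) + 7242/u(-1) = (36*(1 + 13))/(-10745) + 7242/4 = (36*14)*(-1/10745) + 7242*(1/4) = 504*(-1/10745) + 3621/2 = -72/1535 + 3621/2 = 5558091/3070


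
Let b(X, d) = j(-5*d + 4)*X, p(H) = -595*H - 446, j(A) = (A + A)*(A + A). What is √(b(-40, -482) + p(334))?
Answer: 2*I*√233145634 ≈ 30538.0*I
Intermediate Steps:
j(A) = 4*A² (j(A) = (2*A)*(2*A) = 4*A²)
p(H) = -446 - 595*H
b(X, d) = 4*X*(4 - 5*d)² (b(X, d) = (4*(-5*d + 4)²)*X = (4*(4 - 5*d)²)*X = 4*X*(4 - 5*d)²)
√(b(-40, -482) + p(334)) = √(4*(-40)*(-4 + 5*(-482))² + (-446 - 595*334)) = √(4*(-40)*(-4 - 2410)² + (-446 - 198730)) = √(4*(-40)*(-2414)² - 199176) = √(4*(-40)*5827396 - 199176) = √(-932383360 - 199176) = √(-932582536) = 2*I*√233145634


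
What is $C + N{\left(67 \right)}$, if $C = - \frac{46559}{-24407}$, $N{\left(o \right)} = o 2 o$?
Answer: $\frac{219172605}{24407} \approx 8979.9$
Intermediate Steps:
$N{\left(o \right)} = 2 o^{2}$ ($N{\left(o \right)} = 2 o o = 2 o^{2}$)
$C = \frac{46559}{24407}$ ($C = \left(-46559\right) \left(- \frac{1}{24407}\right) = \frac{46559}{24407} \approx 1.9076$)
$C + N{\left(67 \right)} = \frac{46559}{24407} + 2 \cdot 67^{2} = \frac{46559}{24407} + 2 \cdot 4489 = \frac{46559}{24407} + 8978 = \frac{219172605}{24407}$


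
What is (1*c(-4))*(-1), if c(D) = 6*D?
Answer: 24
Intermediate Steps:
(1*c(-4))*(-1) = (1*(6*(-4)))*(-1) = (1*(-24))*(-1) = -24*(-1) = 24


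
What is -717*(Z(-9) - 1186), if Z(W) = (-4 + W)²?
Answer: 729189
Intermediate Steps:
-717*(Z(-9) - 1186) = -717*((-4 - 9)² - 1186) = -717*((-13)² - 1186) = -717*(169 - 1186) = -717*(-1017) = 729189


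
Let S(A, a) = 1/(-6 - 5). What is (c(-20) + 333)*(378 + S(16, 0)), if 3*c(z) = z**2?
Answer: 5815643/33 ≈ 1.7623e+5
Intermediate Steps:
S(A, a) = -1/11 (S(A, a) = 1/(-11) = -1/11)
c(z) = z**2/3
(c(-20) + 333)*(378 + S(16, 0)) = ((1/3)*(-20)**2 + 333)*(378 - 1/11) = ((1/3)*400 + 333)*(4157/11) = (400/3 + 333)*(4157/11) = (1399/3)*(4157/11) = 5815643/33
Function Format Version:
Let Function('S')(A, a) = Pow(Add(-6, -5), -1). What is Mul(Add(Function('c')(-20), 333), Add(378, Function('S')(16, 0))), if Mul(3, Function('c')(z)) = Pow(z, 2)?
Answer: Rational(5815643, 33) ≈ 1.7623e+5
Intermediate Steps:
Function('S')(A, a) = Rational(-1, 11) (Function('S')(A, a) = Pow(-11, -1) = Rational(-1, 11))
Function('c')(z) = Mul(Rational(1, 3), Pow(z, 2))
Mul(Add(Function('c')(-20), 333), Add(378, Function('S')(16, 0))) = Mul(Add(Mul(Rational(1, 3), Pow(-20, 2)), 333), Add(378, Rational(-1, 11))) = Mul(Add(Mul(Rational(1, 3), 400), 333), Rational(4157, 11)) = Mul(Add(Rational(400, 3), 333), Rational(4157, 11)) = Mul(Rational(1399, 3), Rational(4157, 11)) = Rational(5815643, 33)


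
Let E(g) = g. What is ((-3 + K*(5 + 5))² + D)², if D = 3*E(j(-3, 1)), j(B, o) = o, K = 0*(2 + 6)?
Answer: 144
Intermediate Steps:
K = 0 (K = 0*8 = 0)
D = 3 (D = 3*1 = 3)
((-3 + K*(5 + 5))² + D)² = ((-3 + 0*(5 + 5))² + 3)² = ((-3 + 0*10)² + 3)² = ((-3 + 0)² + 3)² = ((-3)² + 3)² = (9 + 3)² = 12² = 144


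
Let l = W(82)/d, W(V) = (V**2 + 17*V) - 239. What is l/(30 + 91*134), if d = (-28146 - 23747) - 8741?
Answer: -7879/741190016 ≈ -1.0630e-5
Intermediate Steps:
W(V) = -239 + V**2 + 17*V
d = -60634 (d = -51893 - 8741 = -60634)
l = -7879/60634 (l = (-239 + 82**2 + 17*82)/(-60634) = (-239 + 6724 + 1394)*(-1/60634) = 7879*(-1/60634) = -7879/60634 ≈ -0.12994)
l/(30 + 91*134) = -7879/(60634*(30 + 91*134)) = -7879/(60634*(30 + 12194)) = -7879/60634/12224 = -7879/60634*1/12224 = -7879/741190016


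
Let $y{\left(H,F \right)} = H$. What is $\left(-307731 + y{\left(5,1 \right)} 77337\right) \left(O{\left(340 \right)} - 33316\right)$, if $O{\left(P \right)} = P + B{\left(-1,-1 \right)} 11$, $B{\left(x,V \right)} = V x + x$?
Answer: $-2603587104$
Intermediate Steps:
$B{\left(x,V \right)} = x + V x$
$O{\left(P \right)} = P$ ($O{\left(P \right)} = P + - (1 - 1) 11 = P + \left(-1\right) 0 \cdot 11 = P + 0 \cdot 11 = P + 0 = P$)
$\left(-307731 + y{\left(5,1 \right)} 77337\right) \left(O{\left(340 \right)} - 33316\right) = \left(-307731 + 5 \cdot 77337\right) \left(340 - 33316\right) = \left(-307731 + 386685\right) \left(-32976\right) = 78954 \left(-32976\right) = -2603587104$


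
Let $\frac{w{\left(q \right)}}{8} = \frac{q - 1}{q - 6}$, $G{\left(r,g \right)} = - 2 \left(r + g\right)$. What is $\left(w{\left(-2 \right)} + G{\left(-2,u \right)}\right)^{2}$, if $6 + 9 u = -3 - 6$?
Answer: $\frac{961}{9} \approx 106.78$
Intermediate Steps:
$u = - \frac{5}{3}$ ($u = - \frac{2}{3} + \frac{-3 - 6}{9} = - \frac{2}{3} + \frac{1}{9} \left(-9\right) = - \frac{2}{3} - 1 = - \frac{5}{3} \approx -1.6667$)
$G{\left(r,g \right)} = - 2 g - 2 r$ ($G{\left(r,g \right)} = - 2 \left(g + r\right) = - 2 g - 2 r$)
$w{\left(q \right)} = \frac{8 \left(-1 + q\right)}{-6 + q}$ ($w{\left(q \right)} = 8 \frac{q - 1}{q - 6} = 8 \frac{-1 + q}{-6 + q} = \frac{8 \left(-1 + q\right)}{-6 + q}$)
$\left(w{\left(-2 \right)} + G{\left(-2,u \right)}\right)^{2} = \left(\frac{8 \left(-1 - 2\right)}{-6 - 2} - - \frac{22}{3}\right)^{2} = \left(8 \frac{1}{-8} \left(-3\right) + \left(\frac{10}{3} + 4\right)\right)^{2} = \left(8 \left(- \frac{1}{8}\right) \left(-3\right) + \frac{22}{3}\right)^{2} = \left(3 + \frac{22}{3}\right)^{2} = \left(\frac{31}{3}\right)^{2} = \frac{961}{9}$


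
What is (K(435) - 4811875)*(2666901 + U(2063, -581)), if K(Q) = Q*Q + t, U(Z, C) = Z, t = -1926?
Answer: -12342826859264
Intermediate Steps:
K(Q) = -1926 + Q² (K(Q) = Q*Q - 1926 = Q² - 1926 = -1926 + Q²)
(K(435) - 4811875)*(2666901 + U(2063, -581)) = ((-1926 + 435²) - 4811875)*(2666901 + 2063) = ((-1926 + 189225) - 4811875)*2668964 = (187299 - 4811875)*2668964 = -4624576*2668964 = -12342826859264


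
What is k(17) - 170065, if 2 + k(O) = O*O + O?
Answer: -169761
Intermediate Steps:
k(O) = -2 + O + O² (k(O) = -2 + (O*O + O) = -2 + (O² + O) = -2 + (O + O²) = -2 + O + O²)
k(17) - 170065 = (-2 + 17 + 17²) - 170065 = (-2 + 17 + 289) - 170065 = 304 - 170065 = -169761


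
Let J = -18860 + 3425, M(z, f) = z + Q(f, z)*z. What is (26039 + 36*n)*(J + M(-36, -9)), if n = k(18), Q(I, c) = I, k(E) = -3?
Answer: -392776857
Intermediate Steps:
M(z, f) = z + f*z
J = -15435
n = -3
(26039 + 36*n)*(J + M(-36, -9)) = (26039 + 36*(-3))*(-15435 - 36*(1 - 9)) = (26039 - 108)*(-15435 - 36*(-8)) = 25931*(-15435 + 288) = 25931*(-15147) = -392776857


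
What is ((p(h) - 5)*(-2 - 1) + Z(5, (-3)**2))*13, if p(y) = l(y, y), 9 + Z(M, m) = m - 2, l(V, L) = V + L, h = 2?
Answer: 13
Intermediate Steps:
l(V, L) = L + V
Z(M, m) = -11 + m (Z(M, m) = -9 + (m - 2) = -9 + (-2 + m) = -11 + m)
p(y) = 2*y (p(y) = y + y = 2*y)
((p(h) - 5)*(-2 - 1) + Z(5, (-3)**2))*13 = ((2*2 - 5)*(-2 - 1) + (-11 + (-3)**2))*13 = ((4 - 5)*(-3) + (-11 + 9))*13 = (-1*(-3) - 2)*13 = (3 - 2)*13 = 1*13 = 13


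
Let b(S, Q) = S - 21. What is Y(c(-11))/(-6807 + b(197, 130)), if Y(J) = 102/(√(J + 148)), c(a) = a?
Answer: -102*√137/908447 ≈ -0.0013142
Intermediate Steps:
b(S, Q) = -21 + S
Y(J) = 102/√(148 + J) (Y(J) = 102/(√(148 + J)) = 102/√(148 + J))
Y(c(-11))/(-6807 + b(197, 130)) = (102/√(148 - 11))/(-6807 + (-21 + 197)) = (102/√137)/(-6807 + 176) = (102*(√137/137))/(-6631) = (102*√137/137)*(-1/6631) = -102*√137/908447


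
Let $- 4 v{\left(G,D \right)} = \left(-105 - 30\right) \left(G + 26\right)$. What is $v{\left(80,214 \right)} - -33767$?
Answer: $\frac{74689}{2} \approx 37345.0$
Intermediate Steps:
$v{\left(G,D \right)} = \frac{1755}{2} + \frac{135 G}{4}$ ($v{\left(G,D \right)} = - \frac{\left(-105 - 30\right) \left(G + 26\right)}{4} = - \frac{\left(-135\right) \left(26 + G\right)}{4} = - \frac{-3510 - 135 G}{4} = \frac{1755}{2} + \frac{135 G}{4}$)
$v{\left(80,214 \right)} - -33767 = \left(\frac{1755}{2} + \frac{135}{4} \cdot 80\right) - -33767 = \left(\frac{1755}{2} + 2700\right) + 33767 = \frac{7155}{2} + 33767 = \frac{74689}{2}$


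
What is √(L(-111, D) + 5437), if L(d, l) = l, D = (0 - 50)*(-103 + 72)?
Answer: √6987 ≈ 83.588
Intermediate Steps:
D = 1550 (D = -50*(-31) = 1550)
√(L(-111, D) + 5437) = √(1550 + 5437) = √6987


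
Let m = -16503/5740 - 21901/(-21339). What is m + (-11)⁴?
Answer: 1793089030483/122485860 ≈ 14639.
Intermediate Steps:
m = -226445777/122485860 (m = -16503*1/5740 - 21901*(-1/21339) = -16503/5740 + 21901/21339 = -226445777/122485860 ≈ -1.8488)
m + (-11)⁴ = -226445777/122485860 + (-11)⁴ = -226445777/122485860 + 14641 = 1793089030483/122485860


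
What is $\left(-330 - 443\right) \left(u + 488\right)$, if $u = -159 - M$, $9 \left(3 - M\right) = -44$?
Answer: $- \frac{2233970}{9} \approx -2.4822 \cdot 10^{5}$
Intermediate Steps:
$M = \frac{71}{9}$ ($M = 3 - - \frac{44}{9} = 3 + \frac{44}{9} = \frac{71}{9} \approx 7.8889$)
$u = - \frac{1502}{9}$ ($u = -159 - \frac{71}{9} = - \frac{1502}{9} \approx -166.89$)
$\left(-330 - 443\right) \left(u + 488\right) = \left(-330 - 443\right) \left(- \frac{1502}{9} + 488\right) = \left(-773\right) \frac{2890}{9} = - \frac{2233970}{9}$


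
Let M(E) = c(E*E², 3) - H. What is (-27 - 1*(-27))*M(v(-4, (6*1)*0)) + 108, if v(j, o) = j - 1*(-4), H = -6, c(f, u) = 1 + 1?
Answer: 108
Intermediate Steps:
c(f, u) = 2
v(j, o) = 4 + j (v(j, o) = j + 4 = 4 + j)
M(E) = 8 (M(E) = 2 - 1*(-6) = 2 + 6 = 8)
(-27 - 1*(-27))*M(v(-4, (6*1)*0)) + 108 = (-27 - 1*(-27))*8 + 108 = (-27 + 27)*8 + 108 = 0*8 + 108 = 0 + 108 = 108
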